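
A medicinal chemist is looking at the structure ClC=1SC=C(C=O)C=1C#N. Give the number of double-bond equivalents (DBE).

Degree of unsaturation = (number of rings) + (number of π bonds).
Ring closures in the SMILES: 1.
π bonds: 3 double bonds (each 1 DoU), 1 triple bond (each 2 DoU) → 5 DoU from unsaturation.
Total DoU = 1 + 5 = 6.

6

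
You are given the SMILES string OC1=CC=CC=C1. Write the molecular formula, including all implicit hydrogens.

C6H6O

Walk through each heavy atom and fill implicit hydrogens from standard valence (C 4, N 3, O 2, S 2, halogen 1):
  atom 1: O, bond orders sum to 1 (valence 2) → 1 H
  atom 2: C, bond orders sum to 4 (valence 4) → 0 H
  atom 3: C, bond orders sum to 3 (valence 4) → 1 H
  atom 4: C, bond orders sum to 3 (valence 4) → 1 H
  atom 5: C, bond orders sum to 3 (valence 4) → 1 H
  atom 6: C, bond orders sum to 3 (valence 4) → 1 H
  atom 7: C, bond orders sum to 3 (valence 4) → 1 H
Totals → C:6, H:6, O:1.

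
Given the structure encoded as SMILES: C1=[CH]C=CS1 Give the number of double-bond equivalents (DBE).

Molecular formula: C4H4S.
DoU = (2C + 2 + N − H − X) / 2, where X is the halogen count and O/S are ignored.
    = (2·4 + 2 + 0 − 4 − 0) / 2 = 6 / 2 = 3.

3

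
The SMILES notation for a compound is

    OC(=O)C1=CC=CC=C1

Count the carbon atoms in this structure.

Count every carbon token in the SMILES (each C, including those in ring-closure positions and inside branches).
Carbon count: 7.

7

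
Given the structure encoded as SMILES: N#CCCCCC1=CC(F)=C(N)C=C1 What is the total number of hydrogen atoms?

Walk through each heavy atom and fill implicit hydrogens from standard valence (C 4, N 3, O 2, S 2, halogen 1):
  atom 1: N, bond orders sum to 3 (valence 3) → 0 H
  atom 2: C, bond orders sum to 4 (valence 4) → 0 H
  atom 3: C, bond orders sum to 2 (valence 4) → 2 H
  atom 4: C, bond orders sum to 2 (valence 4) → 2 H
  atom 5: C, bond orders sum to 2 (valence 4) → 2 H
  atom 6: C, bond orders sum to 2 (valence 4) → 2 H
  atom 7: C, bond orders sum to 4 (valence 4) → 0 H
  atom 8: C, bond orders sum to 3 (valence 4) → 1 H
  atom 9: C, bond orders sum to 4 (valence 4) → 0 H
  atom 10: F (halogen, monovalent) → 0 H
  atom 11: C, bond orders sum to 4 (valence 4) → 0 H
  atom 12: N, bond orders sum to 1 (valence 3) → 2 H
  atom 13: C, bond orders sum to 3 (valence 4) → 1 H
  atom 14: C, bond orders sum to 3 (valence 4) → 1 H
Total hydrogens: 13.

13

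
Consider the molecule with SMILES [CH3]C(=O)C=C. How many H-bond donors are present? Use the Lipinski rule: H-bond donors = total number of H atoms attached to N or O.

0

Donors: find every N or O and count the H atoms it carries.
  atom 3 (O): bond orders sum to 2 → 0 H
Lipinski HBD = 0.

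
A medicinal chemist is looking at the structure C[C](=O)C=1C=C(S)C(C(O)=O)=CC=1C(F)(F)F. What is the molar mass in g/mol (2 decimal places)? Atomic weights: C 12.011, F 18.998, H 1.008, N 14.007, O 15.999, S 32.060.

First, the molecular formula is C10H7F3O3S (counting implicit H from valence).
  C: 10 × 12.011 = 120.110
  F: 3 × 18.998 = 56.994
  H: 7 × 1.008 = 7.056
  O: 3 × 15.999 = 47.997
  S: 1 × 32.060 = 32.060
Sum: 10×12.011 + 3×18.998 + 7×1.008 + 3×15.999 + 1×32.060 = 264.217 → 264.22 g/mol.

264.22 g/mol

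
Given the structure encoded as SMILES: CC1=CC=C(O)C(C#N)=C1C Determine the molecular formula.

Walk through each heavy atom and fill implicit hydrogens from standard valence (C 4, N 3, O 2, S 2, halogen 1):
  atom 1: C, bond orders sum to 1 (valence 4) → 3 H
  atom 2: C, bond orders sum to 4 (valence 4) → 0 H
  atom 3: C, bond orders sum to 3 (valence 4) → 1 H
  atom 4: C, bond orders sum to 3 (valence 4) → 1 H
  atom 5: C, bond orders sum to 4 (valence 4) → 0 H
  atom 6: O, bond orders sum to 1 (valence 2) → 1 H
  atom 7: C, bond orders sum to 4 (valence 4) → 0 H
  atom 8: C, bond orders sum to 4 (valence 4) → 0 H
  atom 9: N, bond orders sum to 3 (valence 3) → 0 H
  atom 10: C, bond orders sum to 4 (valence 4) → 0 H
  atom 11: C, bond orders sum to 1 (valence 4) → 3 H
Totals → C:9, H:9, N:1, O:1.

C9H9NO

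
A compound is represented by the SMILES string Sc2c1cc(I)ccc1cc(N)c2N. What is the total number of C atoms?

10

Count every carbon token in the SMILES (each C, including those in ring-closure positions and inside branches).
Carbon count: 10.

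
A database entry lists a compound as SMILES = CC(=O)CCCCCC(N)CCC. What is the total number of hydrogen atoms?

Walk through each heavy atom and fill implicit hydrogens from standard valence (C 4, N 3, O 2, S 2, halogen 1):
  atom 1: C, bond orders sum to 1 (valence 4) → 3 H
  atom 2: C, bond orders sum to 4 (valence 4) → 0 H
  atom 3: O, bond orders sum to 2 (valence 2) → 0 H
  atom 4: C, bond orders sum to 2 (valence 4) → 2 H
  atom 5: C, bond orders sum to 2 (valence 4) → 2 H
  atom 6: C, bond orders sum to 2 (valence 4) → 2 H
  atom 7: C, bond orders sum to 2 (valence 4) → 2 H
  atom 8: C, bond orders sum to 2 (valence 4) → 2 H
  atom 9: C, bond orders sum to 3 (valence 4) → 1 H
  atom 10: N, bond orders sum to 1 (valence 3) → 2 H
  atom 11: C, bond orders sum to 2 (valence 4) → 2 H
  atom 12: C, bond orders sum to 2 (valence 4) → 2 H
  atom 13: C, bond orders sum to 1 (valence 4) → 3 H
Total hydrogens: 23.

23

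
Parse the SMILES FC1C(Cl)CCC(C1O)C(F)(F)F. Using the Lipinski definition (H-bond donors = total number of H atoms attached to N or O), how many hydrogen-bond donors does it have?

1

Donors: find every N or O and count the H atoms it carries.
  atom 9 (O): bond orders sum to 1 → 1 H
Lipinski HBD = 1.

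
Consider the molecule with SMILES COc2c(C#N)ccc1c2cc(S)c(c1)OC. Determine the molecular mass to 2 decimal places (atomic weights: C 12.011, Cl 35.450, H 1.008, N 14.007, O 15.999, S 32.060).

First, the molecular formula is C13H11NO2S (counting implicit H from valence).
  C: 13 × 12.011 = 156.143
  H: 11 × 1.008 = 11.088
  N: 1 × 14.007 = 14.007
  O: 2 × 15.999 = 31.998
  S: 1 × 32.060 = 32.060
Sum: 13×12.011 + 11×1.008 + 1×14.007 + 2×15.999 + 1×32.060 = 245.296 → 245.30 g/mol.

245.30 g/mol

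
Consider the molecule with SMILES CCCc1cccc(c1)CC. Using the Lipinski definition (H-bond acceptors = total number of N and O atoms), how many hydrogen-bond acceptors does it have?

0

N atoms: 0; O atoms: 0.
Lipinski HBA = 0 + 0 = 0.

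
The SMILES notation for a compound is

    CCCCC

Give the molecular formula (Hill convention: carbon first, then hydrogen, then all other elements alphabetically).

Walk through each heavy atom and fill implicit hydrogens from standard valence (C 4, N 3, O 2, S 2, halogen 1):
  atom 1: C, bond orders sum to 1 (valence 4) → 3 H
  atom 2: C, bond orders sum to 2 (valence 4) → 2 H
  atom 3: C, bond orders sum to 2 (valence 4) → 2 H
  atom 4: C, bond orders sum to 2 (valence 4) → 2 H
  atom 5: C, bond orders sum to 1 (valence 4) → 3 H
Totals → C:5, H:12.

C5H12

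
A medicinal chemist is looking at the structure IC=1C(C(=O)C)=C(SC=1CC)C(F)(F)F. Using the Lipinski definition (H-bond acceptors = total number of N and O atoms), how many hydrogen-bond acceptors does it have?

1

N atoms: 0; O atoms: 1.
Lipinski HBA = 0 + 1 = 1.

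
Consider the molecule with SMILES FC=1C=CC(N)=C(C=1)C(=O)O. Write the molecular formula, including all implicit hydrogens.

C7H6FNO2

Walk through each heavy atom and fill implicit hydrogens from standard valence (C 4, N 3, O 2, S 2, halogen 1):
  atom 1: F (halogen, monovalent) → 0 H
  atom 2: C, bond orders sum to 4 (valence 4) → 0 H
  atom 3: C, bond orders sum to 3 (valence 4) → 1 H
  atom 4: C, bond orders sum to 3 (valence 4) → 1 H
  atom 5: C, bond orders sum to 4 (valence 4) → 0 H
  atom 6: N, bond orders sum to 1 (valence 3) → 2 H
  atom 7: C, bond orders sum to 4 (valence 4) → 0 H
  atom 8: C, bond orders sum to 3 (valence 4) → 1 H
  atom 9: C, bond orders sum to 4 (valence 4) → 0 H
  atom 10: O, bond orders sum to 2 (valence 2) → 0 H
  atom 11: O, bond orders sum to 1 (valence 2) → 1 H
Totals → C:7, H:6, F:1, N:1, O:2.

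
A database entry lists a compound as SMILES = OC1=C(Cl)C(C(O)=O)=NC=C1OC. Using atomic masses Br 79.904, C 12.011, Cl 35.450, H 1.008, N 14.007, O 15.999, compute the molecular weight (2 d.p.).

203.58 g/mol

First, the molecular formula is C7H6ClNO4 (counting implicit H from valence).
  C: 7 × 12.011 = 84.077
  Cl: 1 × 35.450 = 35.450
  H: 6 × 1.008 = 6.048
  N: 1 × 14.007 = 14.007
  O: 4 × 15.999 = 63.996
Sum: 7×12.011 + 1×35.450 + 6×1.008 + 1×14.007 + 4×15.999 = 203.578 → 203.58 g/mol.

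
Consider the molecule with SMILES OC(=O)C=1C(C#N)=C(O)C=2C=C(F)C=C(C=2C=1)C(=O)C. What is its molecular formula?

C14H8FNO4

Walk through each heavy atom and fill implicit hydrogens from standard valence (C 4, N 3, O 2, S 2, halogen 1):
  atom 1: O, bond orders sum to 1 (valence 2) → 1 H
  atom 2: C, bond orders sum to 4 (valence 4) → 0 H
  atom 3: O, bond orders sum to 2 (valence 2) → 0 H
  atom 4: C, bond orders sum to 4 (valence 4) → 0 H
  atom 5: C, bond orders sum to 4 (valence 4) → 0 H
  atom 6: C, bond orders sum to 4 (valence 4) → 0 H
  atom 7: N, bond orders sum to 3 (valence 3) → 0 H
  atom 8: C, bond orders sum to 4 (valence 4) → 0 H
  atom 9: O, bond orders sum to 1 (valence 2) → 1 H
  atom 10: C, bond orders sum to 4 (valence 4) → 0 H
  atom 11: C, bond orders sum to 3 (valence 4) → 1 H
  atom 12: C, bond orders sum to 4 (valence 4) → 0 H
  atom 13: F (halogen, monovalent) → 0 H
  atom 14: C, bond orders sum to 3 (valence 4) → 1 H
  atom 15: C, bond orders sum to 4 (valence 4) → 0 H
  atom 16: C, bond orders sum to 4 (valence 4) → 0 H
  atom 17: C, bond orders sum to 3 (valence 4) → 1 H
  atom 18: C, bond orders sum to 4 (valence 4) → 0 H
  atom 19: O, bond orders sum to 2 (valence 2) → 0 H
  atom 20: C, bond orders sum to 1 (valence 4) → 3 H
Totals → C:14, H:8, F:1, N:1, O:4.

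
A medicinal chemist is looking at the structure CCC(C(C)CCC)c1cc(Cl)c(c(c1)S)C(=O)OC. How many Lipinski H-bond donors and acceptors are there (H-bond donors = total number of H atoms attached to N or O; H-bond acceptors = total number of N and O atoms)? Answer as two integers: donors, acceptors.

0, 2

Donors: find every N or O and count the H atoms it carries.
  atom 18 (O): bond orders sum to 2 → 0 H
  atom 19 (O): bond orders sum to 2 → 0 H
Lipinski HBD = 0.
Acceptors: N atoms = 0, O atoms = 2 → HBA = 2.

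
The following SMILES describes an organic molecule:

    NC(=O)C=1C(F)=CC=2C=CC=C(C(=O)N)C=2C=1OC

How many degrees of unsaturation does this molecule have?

9

Degree of unsaturation = (number of rings) + (number of π bonds).
Ring closures in the SMILES: 2.
π bonds: 7 double bonds (each 1 DoU) → 7 DoU from unsaturation.
Total DoU = 2 + 7 = 9.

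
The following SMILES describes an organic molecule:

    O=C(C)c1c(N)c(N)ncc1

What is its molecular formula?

Walk through each heavy atom and fill implicit hydrogens from standard valence (C 4, N 3, O 2, S 2, halogen 1); for lowercase aromatic atoms, an aromatic c carries 1 H when it has two neighbours and 0 H with three, and aromatic n carries 0 H:
  atom 1: O, bond orders sum to 2 (valence 2) → 0 H
  atom 2: C, bond orders sum to 4 (valence 4) → 0 H
  atom 3: C, bond orders sum to 1 (valence 4) → 3 H
  atom 4: aromatic c, 3 neighbours → 0 H
  atom 5: aromatic c, 3 neighbours → 0 H
  atom 6: N, bond orders sum to 1 (valence 3) → 2 H
  atom 7: aromatic c, 3 neighbours → 0 H
  atom 8: N, bond orders sum to 1 (valence 3) → 2 H
  atom 9: aromatic n, 2 neighbours → 0 H
  atom 10: aromatic c, 2 neighbours → 1 H
  atom 11: aromatic c, 2 neighbours → 1 H
Totals → C:7, H:9, N:3, O:1.
In Hill order: C7H9N3O.

C7H9N3O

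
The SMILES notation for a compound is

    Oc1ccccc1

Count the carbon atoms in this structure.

Count every carbon token in the SMILES (each C, including those in ring-closure positions and inside branches).
Carbon count: 6.

6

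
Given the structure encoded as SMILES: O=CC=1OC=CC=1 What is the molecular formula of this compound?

C5H4O2

Walk through each heavy atom and fill implicit hydrogens from standard valence (C 4, N 3, O 2, S 2, halogen 1):
  atom 1: O, bond orders sum to 2 (valence 2) → 0 H
  atom 2: C, bond orders sum to 3 (valence 4) → 1 H
  atom 3: C, bond orders sum to 4 (valence 4) → 0 H
  atom 4: O, bond orders sum to 2 (valence 2) → 0 H
  atom 5: C, bond orders sum to 3 (valence 4) → 1 H
  atom 6: C, bond orders sum to 3 (valence 4) → 1 H
  atom 7: C, bond orders sum to 3 (valence 4) → 1 H
Totals → C:5, H:4, O:2.
In Hill order: C5H4O2.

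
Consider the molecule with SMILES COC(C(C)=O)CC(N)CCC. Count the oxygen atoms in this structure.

2

Scan the SMILES for O atoms (remember two-letter symbols like Cl and Br are single atoms).
Oxygen count: 2.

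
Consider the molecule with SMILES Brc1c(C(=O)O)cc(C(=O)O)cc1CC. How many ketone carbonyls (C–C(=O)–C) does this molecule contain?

0

Scan the SMILES for the ketone motif — none present.
Groups that are present: 2 carboxylic acid.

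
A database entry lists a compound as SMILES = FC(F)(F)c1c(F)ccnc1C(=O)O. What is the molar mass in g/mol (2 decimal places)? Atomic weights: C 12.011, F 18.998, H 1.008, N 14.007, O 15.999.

First, the molecular formula is C7H3F4NO2 (counting implicit H from valence).
  C: 7 × 12.011 = 84.077
  F: 4 × 18.998 = 75.992
  H: 3 × 1.008 = 3.024
  N: 1 × 14.007 = 14.007
  O: 2 × 15.999 = 31.998
Sum: 7×12.011 + 4×18.998 + 3×1.008 + 1×14.007 + 2×15.999 = 209.098 → 209.10 g/mol.

209.10 g/mol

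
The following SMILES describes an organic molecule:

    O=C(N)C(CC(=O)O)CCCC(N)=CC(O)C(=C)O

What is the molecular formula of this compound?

C12H20N2O5

Walk through each heavy atom and fill implicit hydrogens from standard valence (C 4, N 3, O 2, S 2, halogen 1):
  atom 1: O, bond orders sum to 2 (valence 2) → 0 H
  atom 2: C, bond orders sum to 4 (valence 4) → 0 H
  atom 3: N, bond orders sum to 1 (valence 3) → 2 H
  atom 4: C, bond orders sum to 3 (valence 4) → 1 H
  atom 5: C, bond orders sum to 2 (valence 4) → 2 H
  atom 6: C, bond orders sum to 4 (valence 4) → 0 H
  atom 7: O, bond orders sum to 2 (valence 2) → 0 H
  atom 8: O, bond orders sum to 1 (valence 2) → 1 H
  atom 9: C, bond orders sum to 2 (valence 4) → 2 H
  atom 10: C, bond orders sum to 2 (valence 4) → 2 H
  atom 11: C, bond orders sum to 2 (valence 4) → 2 H
  atom 12: C, bond orders sum to 4 (valence 4) → 0 H
  atom 13: N, bond orders sum to 1 (valence 3) → 2 H
  atom 14: C, bond orders sum to 3 (valence 4) → 1 H
  atom 15: C, bond orders sum to 3 (valence 4) → 1 H
  atom 16: O, bond orders sum to 1 (valence 2) → 1 H
  atom 17: C, bond orders sum to 4 (valence 4) → 0 H
  atom 18: C, bond orders sum to 2 (valence 4) → 2 H
  atom 19: O, bond orders sum to 1 (valence 2) → 1 H
Totals → C:12, H:20, N:2, O:5.
In Hill order: C12H20N2O5.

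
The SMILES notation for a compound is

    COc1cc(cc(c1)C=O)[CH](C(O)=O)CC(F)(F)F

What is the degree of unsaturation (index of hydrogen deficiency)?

6

Molecular formula: C12H11F3O4.
DoU = (2C + 2 + N − H − X) / 2, where X is the halogen count and O/S are ignored.
    = (2·12 + 2 + 0 − 11 − 3) / 2 = 12 / 2 = 6.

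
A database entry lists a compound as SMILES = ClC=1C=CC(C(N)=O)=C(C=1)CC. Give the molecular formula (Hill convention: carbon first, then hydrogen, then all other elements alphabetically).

Walk through each heavy atom and fill implicit hydrogens from standard valence (C 4, N 3, O 2, S 2, halogen 1):
  atom 1: Cl (halogen, monovalent) → 0 H
  atom 2: C, bond orders sum to 4 (valence 4) → 0 H
  atom 3: C, bond orders sum to 3 (valence 4) → 1 H
  atom 4: C, bond orders sum to 3 (valence 4) → 1 H
  atom 5: C, bond orders sum to 4 (valence 4) → 0 H
  atom 6: C, bond orders sum to 4 (valence 4) → 0 H
  atom 7: N, bond orders sum to 1 (valence 3) → 2 H
  atom 8: O, bond orders sum to 2 (valence 2) → 0 H
  atom 9: C, bond orders sum to 4 (valence 4) → 0 H
  atom 10: C, bond orders sum to 3 (valence 4) → 1 H
  atom 11: C, bond orders sum to 2 (valence 4) → 2 H
  atom 12: C, bond orders sum to 1 (valence 4) → 3 H
Totals → C:9, H:10, Cl:1, N:1, O:1.
In Hill order: C9H10ClNO.

C9H10ClNO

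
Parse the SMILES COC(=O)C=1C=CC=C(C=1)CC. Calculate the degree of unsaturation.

Molecular formula: C10H12O2.
DoU = (2C + 2 + N − H − X) / 2, where X is the halogen count and O/S are ignored.
    = (2·10 + 2 + 0 − 12 − 0) / 2 = 10 / 2 = 5.

5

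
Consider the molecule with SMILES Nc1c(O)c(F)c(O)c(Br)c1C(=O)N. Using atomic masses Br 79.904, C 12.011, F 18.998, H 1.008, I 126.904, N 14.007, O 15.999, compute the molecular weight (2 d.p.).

First, the molecular formula is C7H6BrFN2O3 (counting implicit H from valence).
  Br: 1 × 79.904 = 79.904
  C: 7 × 12.011 = 84.077
  F: 1 × 18.998 = 18.998
  H: 6 × 1.008 = 6.048
  N: 2 × 14.007 = 28.014
  O: 3 × 15.999 = 47.997
Sum: 1×79.904 + 7×12.011 + 1×18.998 + 6×1.008 + 2×14.007 + 3×15.999 = 265.038 → 265.04 g/mol.

265.04 g/mol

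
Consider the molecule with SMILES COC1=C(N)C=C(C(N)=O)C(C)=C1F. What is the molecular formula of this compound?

Walk through each heavy atom and fill implicit hydrogens from standard valence (C 4, N 3, O 2, S 2, halogen 1):
  atom 1: C, bond orders sum to 1 (valence 4) → 3 H
  atom 2: O, bond orders sum to 2 (valence 2) → 0 H
  atom 3: C, bond orders sum to 4 (valence 4) → 0 H
  atom 4: C, bond orders sum to 4 (valence 4) → 0 H
  atom 5: N, bond orders sum to 1 (valence 3) → 2 H
  atom 6: C, bond orders sum to 3 (valence 4) → 1 H
  atom 7: C, bond orders sum to 4 (valence 4) → 0 H
  atom 8: C, bond orders sum to 4 (valence 4) → 0 H
  atom 9: N, bond orders sum to 1 (valence 3) → 2 H
  atom 10: O, bond orders sum to 2 (valence 2) → 0 H
  atom 11: C, bond orders sum to 4 (valence 4) → 0 H
  atom 12: C, bond orders sum to 1 (valence 4) → 3 H
  atom 13: C, bond orders sum to 4 (valence 4) → 0 H
  atom 14: F (halogen, monovalent) → 0 H
Totals → C:9, H:11, F:1, N:2, O:2.

C9H11FN2O2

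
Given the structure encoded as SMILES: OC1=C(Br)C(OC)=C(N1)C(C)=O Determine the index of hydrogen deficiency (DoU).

4

Degree of unsaturation = (number of rings) + (number of π bonds).
Ring closures in the SMILES: 1.
π bonds: 3 double bonds (each 1 DoU) → 3 DoU from unsaturation.
Total DoU = 1 + 3 = 4.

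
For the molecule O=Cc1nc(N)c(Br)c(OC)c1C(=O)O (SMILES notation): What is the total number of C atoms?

Count every carbon token in the SMILES (each C, including those in ring-closure positions and inside branches).
Carbon count: 8.

8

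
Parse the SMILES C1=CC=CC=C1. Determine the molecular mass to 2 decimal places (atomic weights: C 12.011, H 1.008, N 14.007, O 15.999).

78.11 g/mol

First, the molecular formula is C6H6 (counting implicit H from valence).
  C: 6 × 12.011 = 72.066
  H: 6 × 1.008 = 6.048
Sum: 6×12.011 + 6×1.008 = 78.114 → 78.11 g/mol.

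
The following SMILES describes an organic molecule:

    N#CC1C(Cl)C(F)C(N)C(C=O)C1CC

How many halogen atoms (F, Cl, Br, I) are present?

Halogen atoms appear at heavy-atom positions 5, 7 (1×Cl, 1×F).
Other groups present: 1 aldehyde, 1 nitrile, 1 primary amine.
Halogen count: 2.

2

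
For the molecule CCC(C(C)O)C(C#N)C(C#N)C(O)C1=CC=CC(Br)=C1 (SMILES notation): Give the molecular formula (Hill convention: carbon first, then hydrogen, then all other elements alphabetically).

Walk through each heavy atom and fill implicit hydrogens from standard valence (C 4, N 3, O 2, S 2, halogen 1):
  atom 1: C, bond orders sum to 1 (valence 4) → 3 H
  atom 2: C, bond orders sum to 2 (valence 4) → 2 H
  atom 3: C, bond orders sum to 3 (valence 4) → 1 H
  atom 4: C, bond orders sum to 3 (valence 4) → 1 H
  atom 5: C, bond orders sum to 1 (valence 4) → 3 H
  atom 6: O, bond orders sum to 1 (valence 2) → 1 H
  atom 7: C, bond orders sum to 3 (valence 4) → 1 H
  atom 8: C, bond orders sum to 4 (valence 4) → 0 H
  atom 9: N, bond orders sum to 3 (valence 3) → 0 H
  atom 10: C, bond orders sum to 3 (valence 4) → 1 H
  atom 11: C, bond orders sum to 4 (valence 4) → 0 H
  atom 12: N, bond orders sum to 3 (valence 3) → 0 H
  atom 13: C, bond orders sum to 3 (valence 4) → 1 H
  atom 14: O, bond orders sum to 1 (valence 2) → 1 H
  atom 15: C, bond orders sum to 4 (valence 4) → 0 H
  atom 16: C, bond orders sum to 3 (valence 4) → 1 H
  atom 17: C, bond orders sum to 3 (valence 4) → 1 H
  atom 18: C, bond orders sum to 3 (valence 4) → 1 H
  atom 19: C, bond orders sum to 4 (valence 4) → 0 H
  atom 20: Br (halogen, monovalent) → 0 H
  atom 21: C, bond orders sum to 3 (valence 4) → 1 H
Totals → C:16, H:19, Br:1, N:2, O:2.
In Hill order: C16H19BrN2O2.

C16H19BrN2O2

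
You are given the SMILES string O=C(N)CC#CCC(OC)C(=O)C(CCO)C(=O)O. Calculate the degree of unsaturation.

5

Degree of unsaturation = (number of rings) + (number of π bonds).
Ring closures in the SMILES: 0.
π bonds: 3 double bonds (each 1 DoU), 1 triple bond (each 2 DoU) → 5 DoU from unsaturation.
Total DoU = 0 + 5 = 5.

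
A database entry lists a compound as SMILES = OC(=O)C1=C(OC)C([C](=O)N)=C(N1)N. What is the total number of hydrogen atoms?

9

Walk through each heavy atom and fill implicit hydrogens from standard valence (C 4, N 3, O 2, S 2, halogen 1):
  atom 1: O, bond orders sum to 1 (valence 2) → 1 H
  atom 2: C, bond orders sum to 4 (valence 4) → 0 H
  atom 3: O, bond orders sum to 2 (valence 2) → 0 H
  atom 4: C, bond orders sum to 4 (valence 4) → 0 H
  atom 5: C, bond orders sum to 4 (valence 4) → 0 H
  atom 6: O, bond orders sum to 2 (valence 2) → 0 H
  atom 7: C, bond orders sum to 1 (valence 4) → 3 H
  atom 8: C, bond orders sum to 4 (valence 4) → 0 H
  atom 9: C with explicit H count 0
  atom 10: O, bond orders sum to 2 (valence 2) → 0 H
  atom 11: N, bond orders sum to 1 (valence 3) → 2 H
  atom 12: C, bond orders sum to 4 (valence 4) → 0 H
  atom 13: N, bond orders sum to 2 (valence 3) → 1 H
  atom 14: N, bond orders sum to 1 (valence 3) → 2 H
Total hydrogens: 9.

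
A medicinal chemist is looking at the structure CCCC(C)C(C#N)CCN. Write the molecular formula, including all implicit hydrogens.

C9H18N2

Walk through each heavy atom and fill implicit hydrogens from standard valence (C 4, N 3, O 2, S 2, halogen 1):
  atom 1: C, bond orders sum to 1 (valence 4) → 3 H
  atom 2: C, bond orders sum to 2 (valence 4) → 2 H
  atom 3: C, bond orders sum to 2 (valence 4) → 2 H
  atom 4: C, bond orders sum to 3 (valence 4) → 1 H
  atom 5: C, bond orders sum to 1 (valence 4) → 3 H
  atom 6: C, bond orders sum to 3 (valence 4) → 1 H
  atom 7: C, bond orders sum to 4 (valence 4) → 0 H
  atom 8: N, bond orders sum to 3 (valence 3) → 0 H
  atom 9: C, bond orders sum to 2 (valence 4) → 2 H
  atom 10: C, bond orders sum to 2 (valence 4) → 2 H
  atom 11: N, bond orders sum to 1 (valence 3) → 2 H
Totals → C:9, H:18, N:2.
In Hill order: C9H18N2.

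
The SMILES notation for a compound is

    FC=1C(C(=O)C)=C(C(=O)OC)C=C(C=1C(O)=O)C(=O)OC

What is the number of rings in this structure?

1

In SMILES, each pair of matching ring-closure digits denotes one ring-closing bond; the number of such bonds equals the number of independent rings.
Ring-closure bonds here: 1.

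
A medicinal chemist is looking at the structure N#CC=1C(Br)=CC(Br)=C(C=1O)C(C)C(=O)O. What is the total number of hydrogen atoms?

Walk through each heavy atom and fill implicit hydrogens from standard valence (C 4, N 3, O 2, S 2, halogen 1):
  atom 1: N, bond orders sum to 3 (valence 3) → 0 H
  atom 2: C, bond orders sum to 4 (valence 4) → 0 H
  atom 3: C, bond orders sum to 4 (valence 4) → 0 H
  atom 4: C, bond orders sum to 4 (valence 4) → 0 H
  atom 5: Br (halogen, monovalent) → 0 H
  atom 6: C, bond orders sum to 3 (valence 4) → 1 H
  atom 7: C, bond orders sum to 4 (valence 4) → 0 H
  atom 8: Br (halogen, monovalent) → 0 H
  atom 9: C, bond orders sum to 4 (valence 4) → 0 H
  atom 10: C, bond orders sum to 4 (valence 4) → 0 H
  atom 11: O, bond orders sum to 1 (valence 2) → 1 H
  atom 12: C, bond orders sum to 3 (valence 4) → 1 H
  atom 13: C, bond orders sum to 1 (valence 4) → 3 H
  atom 14: C, bond orders sum to 4 (valence 4) → 0 H
  atom 15: O, bond orders sum to 2 (valence 2) → 0 H
  atom 16: O, bond orders sum to 1 (valence 2) → 1 H
Total hydrogens: 7.

7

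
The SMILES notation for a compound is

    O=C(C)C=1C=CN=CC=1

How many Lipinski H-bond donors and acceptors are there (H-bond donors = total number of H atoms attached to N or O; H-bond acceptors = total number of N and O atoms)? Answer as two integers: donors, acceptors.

Donors: find every N or O and count the H atoms it carries.
  atom 1 (O): bond orders sum to 2 → 0 H
  atom 7 (N): bond orders sum to 3 → 0 H
Lipinski HBD = 0.
Acceptors: N atoms = 1, O atoms = 1 → HBA = 2.

0, 2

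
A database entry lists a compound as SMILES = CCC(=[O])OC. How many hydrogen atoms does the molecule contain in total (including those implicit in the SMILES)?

Walk through each heavy atom and fill implicit hydrogens from standard valence (C 4, N 3, O 2, S 2, halogen 1):
  atom 1: C, bond orders sum to 1 (valence 4) → 3 H
  atom 2: C, bond orders sum to 2 (valence 4) → 2 H
  atom 3: C, bond orders sum to 4 (valence 4) → 0 H
  atom 4: O with explicit H count 0
  atom 5: O, bond orders sum to 2 (valence 2) → 0 H
  atom 6: C, bond orders sum to 1 (valence 4) → 3 H
Total hydrogens: 8.

8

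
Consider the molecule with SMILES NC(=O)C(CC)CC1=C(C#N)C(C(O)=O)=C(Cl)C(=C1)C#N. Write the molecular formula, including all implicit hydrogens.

Walk through each heavy atom and fill implicit hydrogens from standard valence (C 4, N 3, O 2, S 2, halogen 1):
  atom 1: N, bond orders sum to 1 (valence 3) → 2 H
  atom 2: C, bond orders sum to 4 (valence 4) → 0 H
  atom 3: O, bond orders sum to 2 (valence 2) → 0 H
  atom 4: C, bond orders sum to 3 (valence 4) → 1 H
  atom 5: C, bond orders sum to 2 (valence 4) → 2 H
  atom 6: C, bond orders sum to 1 (valence 4) → 3 H
  atom 7: C, bond orders sum to 2 (valence 4) → 2 H
  atom 8: C, bond orders sum to 4 (valence 4) → 0 H
  atom 9: C, bond orders sum to 4 (valence 4) → 0 H
  atom 10: C, bond orders sum to 4 (valence 4) → 0 H
  atom 11: N, bond orders sum to 3 (valence 3) → 0 H
  atom 12: C, bond orders sum to 4 (valence 4) → 0 H
  atom 13: C, bond orders sum to 4 (valence 4) → 0 H
  atom 14: O, bond orders sum to 1 (valence 2) → 1 H
  atom 15: O, bond orders sum to 2 (valence 2) → 0 H
  atom 16: C, bond orders sum to 4 (valence 4) → 0 H
  atom 17: Cl (halogen, monovalent) → 0 H
  atom 18: C, bond orders sum to 4 (valence 4) → 0 H
  atom 19: C, bond orders sum to 3 (valence 4) → 1 H
  atom 20: C, bond orders sum to 4 (valence 4) → 0 H
  atom 21: N, bond orders sum to 3 (valence 3) → 0 H
Totals → C:14, H:12, Cl:1, N:3, O:3.
In Hill order: C14H12ClN3O3.

C14H12ClN3O3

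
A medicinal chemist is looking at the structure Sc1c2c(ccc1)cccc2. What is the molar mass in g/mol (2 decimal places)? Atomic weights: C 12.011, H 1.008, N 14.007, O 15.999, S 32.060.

First, the molecular formula is C10H8S (counting implicit H from valence).
  C: 10 × 12.011 = 120.110
  H: 8 × 1.008 = 8.064
  S: 1 × 32.060 = 32.060
Sum: 10×12.011 + 8×1.008 + 1×32.060 = 160.234 → 160.23 g/mol.

160.23 g/mol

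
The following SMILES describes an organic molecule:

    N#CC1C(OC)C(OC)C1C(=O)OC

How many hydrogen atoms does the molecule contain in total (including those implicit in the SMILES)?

Walk through each heavy atom and fill implicit hydrogens from standard valence (C 4, N 3, O 2, S 2, halogen 1):
  atom 1: N, bond orders sum to 3 (valence 3) → 0 H
  atom 2: C, bond orders sum to 4 (valence 4) → 0 H
  atom 3: C, bond orders sum to 3 (valence 4) → 1 H
  atom 4: C, bond orders sum to 3 (valence 4) → 1 H
  atom 5: O, bond orders sum to 2 (valence 2) → 0 H
  atom 6: C, bond orders sum to 1 (valence 4) → 3 H
  atom 7: C, bond orders sum to 3 (valence 4) → 1 H
  atom 8: O, bond orders sum to 2 (valence 2) → 0 H
  atom 9: C, bond orders sum to 1 (valence 4) → 3 H
  atom 10: C, bond orders sum to 3 (valence 4) → 1 H
  atom 11: C, bond orders sum to 4 (valence 4) → 0 H
  atom 12: O, bond orders sum to 2 (valence 2) → 0 H
  atom 13: O, bond orders sum to 2 (valence 2) → 0 H
  atom 14: C, bond orders sum to 1 (valence 4) → 3 H
Total hydrogens: 13.

13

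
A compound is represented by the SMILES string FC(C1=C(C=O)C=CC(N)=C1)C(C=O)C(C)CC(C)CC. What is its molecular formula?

Walk through each heavy atom and fill implicit hydrogens from standard valence (C 4, N 3, O 2, S 2, halogen 1):
  atom 1: F (halogen, monovalent) → 0 H
  atom 2: C, bond orders sum to 3 (valence 4) → 1 H
  atom 3: C, bond orders sum to 4 (valence 4) → 0 H
  atom 4: C, bond orders sum to 4 (valence 4) → 0 H
  atom 5: C, bond orders sum to 3 (valence 4) → 1 H
  atom 6: O, bond orders sum to 2 (valence 2) → 0 H
  atom 7: C, bond orders sum to 3 (valence 4) → 1 H
  atom 8: C, bond orders sum to 3 (valence 4) → 1 H
  atom 9: C, bond orders sum to 4 (valence 4) → 0 H
  atom 10: N, bond orders sum to 1 (valence 3) → 2 H
  atom 11: C, bond orders sum to 3 (valence 4) → 1 H
  atom 12: C, bond orders sum to 3 (valence 4) → 1 H
  atom 13: C, bond orders sum to 3 (valence 4) → 1 H
  atom 14: O, bond orders sum to 2 (valence 2) → 0 H
  atom 15: C, bond orders sum to 3 (valence 4) → 1 H
  atom 16: C, bond orders sum to 1 (valence 4) → 3 H
  atom 17: C, bond orders sum to 2 (valence 4) → 2 H
  atom 18: C, bond orders sum to 3 (valence 4) → 1 H
  atom 19: C, bond orders sum to 1 (valence 4) → 3 H
  atom 20: C, bond orders sum to 2 (valence 4) → 2 H
  atom 21: C, bond orders sum to 1 (valence 4) → 3 H
Totals → C:17, H:24, F:1, N:1, O:2.

C17H24FNO2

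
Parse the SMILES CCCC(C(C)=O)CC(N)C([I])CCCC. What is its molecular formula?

Walk through each heavy atom and fill implicit hydrogens from standard valence (C 4, N 3, O 2, S 2, halogen 1):
  atom 1: C, bond orders sum to 1 (valence 4) → 3 H
  atom 2: C, bond orders sum to 2 (valence 4) → 2 H
  atom 3: C, bond orders sum to 2 (valence 4) → 2 H
  atom 4: C, bond orders sum to 3 (valence 4) → 1 H
  atom 5: C, bond orders sum to 4 (valence 4) → 0 H
  atom 6: C, bond orders sum to 1 (valence 4) → 3 H
  atom 7: O, bond orders sum to 2 (valence 2) → 0 H
  atom 8: C, bond orders sum to 2 (valence 4) → 2 H
  atom 9: C, bond orders sum to 3 (valence 4) → 1 H
  atom 10: N, bond orders sum to 1 (valence 3) → 2 H
  atom 11: C, bond orders sum to 3 (valence 4) → 1 H
  atom 12: I with explicit H count 0
  atom 13: C, bond orders sum to 2 (valence 4) → 2 H
  atom 14: C, bond orders sum to 2 (valence 4) → 2 H
  atom 15: C, bond orders sum to 2 (valence 4) → 2 H
  atom 16: C, bond orders sum to 1 (valence 4) → 3 H
Totals → C:13, H:26, I:1, N:1, O:1.

C13H26INO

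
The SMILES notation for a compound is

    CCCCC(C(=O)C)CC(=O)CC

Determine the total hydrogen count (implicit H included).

20

Walk through each heavy atom and fill implicit hydrogens from standard valence (C 4, N 3, O 2, S 2, halogen 1):
  atom 1: C, bond orders sum to 1 (valence 4) → 3 H
  atom 2: C, bond orders sum to 2 (valence 4) → 2 H
  atom 3: C, bond orders sum to 2 (valence 4) → 2 H
  atom 4: C, bond orders sum to 2 (valence 4) → 2 H
  atom 5: C, bond orders sum to 3 (valence 4) → 1 H
  atom 6: C, bond orders sum to 4 (valence 4) → 0 H
  atom 7: O, bond orders sum to 2 (valence 2) → 0 H
  atom 8: C, bond orders sum to 1 (valence 4) → 3 H
  atom 9: C, bond orders sum to 2 (valence 4) → 2 H
  atom 10: C, bond orders sum to 4 (valence 4) → 0 H
  atom 11: O, bond orders sum to 2 (valence 2) → 0 H
  atom 12: C, bond orders sum to 2 (valence 4) → 2 H
  atom 13: C, bond orders sum to 1 (valence 4) → 3 H
Total hydrogens: 20.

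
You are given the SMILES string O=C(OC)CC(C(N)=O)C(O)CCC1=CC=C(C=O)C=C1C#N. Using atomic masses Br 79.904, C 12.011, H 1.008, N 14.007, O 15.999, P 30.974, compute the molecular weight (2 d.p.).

First, the molecular formula is C16H18N2O5 (counting implicit H from valence).
  C: 16 × 12.011 = 192.176
  H: 18 × 1.008 = 18.144
  N: 2 × 14.007 = 28.014
  O: 5 × 15.999 = 79.995
Sum: 16×12.011 + 18×1.008 + 2×14.007 + 5×15.999 = 318.329 → 318.33 g/mol.

318.33 g/mol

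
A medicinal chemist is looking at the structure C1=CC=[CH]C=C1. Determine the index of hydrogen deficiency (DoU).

Degree of unsaturation = (number of rings) + (number of π bonds).
Ring closures in the SMILES: 1.
π bonds: 3 double bonds (each 1 DoU) → 3 DoU from unsaturation.
Total DoU = 1 + 3 = 4.

4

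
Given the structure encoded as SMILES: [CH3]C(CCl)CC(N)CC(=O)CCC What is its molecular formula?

C10H20ClNO

Walk through each heavy atom and fill implicit hydrogens from standard valence (C 4, N 3, O 2, S 2, halogen 1):
  atom 1: C with explicit H count 3
  atom 2: C, bond orders sum to 3 (valence 4) → 1 H
  atom 3: C, bond orders sum to 2 (valence 4) → 2 H
  atom 4: Cl (halogen, monovalent) → 0 H
  atom 5: C, bond orders sum to 2 (valence 4) → 2 H
  atom 6: C, bond orders sum to 3 (valence 4) → 1 H
  atom 7: N, bond orders sum to 1 (valence 3) → 2 H
  atom 8: C, bond orders sum to 2 (valence 4) → 2 H
  atom 9: C, bond orders sum to 4 (valence 4) → 0 H
  atom 10: O, bond orders sum to 2 (valence 2) → 0 H
  atom 11: C, bond orders sum to 2 (valence 4) → 2 H
  atom 12: C, bond orders sum to 2 (valence 4) → 2 H
  atom 13: C, bond orders sum to 1 (valence 4) → 3 H
Totals → C:10, H:20, Cl:1, N:1, O:1.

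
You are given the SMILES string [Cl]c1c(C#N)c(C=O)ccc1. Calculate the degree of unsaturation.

7

Molecular formula: C8H4ClNO.
DoU = (2C + 2 + N − H − X) / 2, where X is the halogen count and O/S are ignored.
    = (2·8 + 2 + 1 − 4 − 1) / 2 = 14 / 2 = 7.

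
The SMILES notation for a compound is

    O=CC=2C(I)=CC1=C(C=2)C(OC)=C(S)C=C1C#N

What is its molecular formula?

Walk through each heavy atom and fill implicit hydrogens from standard valence (C 4, N 3, O 2, S 2, halogen 1):
  atom 1: O, bond orders sum to 2 (valence 2) → 0 H
  atom 2: C, bond orders sum to 3 (valence 4) → 1 H
  atom 3: C, bond orders sum to 4 (valence 4) → 0 H
  atom 4: C, bond orders sum to 4 (valence 4) → 0 H
  atom 5: I (halogen, monovalent) → 0 H
  atom 6: C, bond orders sum to 3 (valence 4) → 1 H
  atom 7: C, bond orders sum to 4 (valence 4) → 0 H
  atom 8: C, bond orders sum to 4 (valence 4) → 0 H
  atom 9: C, bond orders sum to 3 (valence 4) → 1 H
  atom 10: C, bond orders sum to 4 (valence 4) → 0 H
  atom 11: O, bond orders sum to 2 (valence 2) → 0 H
  atom 12: C, bond orders sum to 1 (valence 4) → 3 H
  atom 13: C, bond orders sum to 4 (valence 4) → 0 H
  atom 14: S, bond orders sum to 1 (valence 2) → 1 H
  atom 15: C, bond orders sum to 3 (valence 4) → 1 H
  atom 16: C, bond orders sum to 4 (valence 4) → 0 H
  atom 17: C, bond orders sum to 4 (valence 4) → 0 H
  atom 18: N, bond orders sum to 3 (valence 3) → 0 H
Totals → C:13, H:8, I:1, N:1, O:2, S:1.

C13H8INO2S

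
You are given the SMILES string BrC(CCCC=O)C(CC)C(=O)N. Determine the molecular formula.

C9H16BrNO2

Walk through each heavy atom and fill implicit hydrogens from standard valence (C 4, N 3, O 2, S 2, halogen 1):
  atom 1: Br (halogen, monovalent) → 0 H
  atom 2: C, bond orders sum to 3 (valence 4) → 1 H
  atom 3: C, bond orders sum to 2 (valence 4) → 2 H
  atom 4: C, bond orders sum to 2 (valence 4) → 2 H
  atom 5: C, bond orders sum to 2 (valence 4) → 2 H
  atom 6: C, bond orders sum to 3 (valence 4) → 1 H
  atom 7: O, bond orders sum to 2 (valence 2) → 0 H
  atom 8: C, bond orders sum to 3 (valence 4) → 1 H
  atom 9: C, bond orders sum to 2 (valence 4) → 2 H
  atom 10: C, bond orders sum to 1 (valence 4) → 3 H
  atom 11: C, bond orders sum to 4 (valence 4) → 0 H
  atom 12: O, bond orders sum to 2 (valence 2) → 0 H
  atom 13: N, bond orders sum to 1 (valence 3) → 2 H
Totals → C:9, H:16, Br:1, N:1, O:2.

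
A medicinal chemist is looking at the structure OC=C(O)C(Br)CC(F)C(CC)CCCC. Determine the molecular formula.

Walk through each heavy atom and fill implicit hydrogens from standard valence (C 4, N 3, O 2, S 2, halogen 1):
  atom 1: O, bond orders sum to 1 (valence 2) → 1 H
  atom 2: C, bond orders sum to 3 (valence 4) → 1 H
  atom 3: C, bond orders sum to 4 (valence 4) → 0 H
  atom 4: O, bond orders sum to 1 (valence 2) → 1 H
  atom 5: C, bond orders sum to 3 (valence 4) → 1 H
  atom 6: Br (halogen, monovalent) → 0 H
  atom 7: C, bond orders sum to 2 (valence 4) → 2 H
  atom 8: C, bond orders sum to 3 (valence 4) → 1 H
  atom 9: F (halogen, monovalent) → 0 H
  atom 10: C, bond orders sum to 3 (valence 4) → 1 H
  atom 11: C, bond orders sum to 2 (valence 4) → 2 H
  atom 12: C, bond orders sum to 1 (valence 4) → 3 H
  atom 13: C, bond orders sum to 2 (valence 4) → 2 H
  atom 14: C, bond orders sum to 2 (valence 4) → 2 H
  atom 15: C, bond orders sum to 2 (valence 4) → 2 H
  atom 16: C, bond orders sum to 1 (valence 4) → 3 H
Totals → C:12, H:22, Br:1, F:1, O:2.
In Hill order: C12H22BrFO2.

C12H22BrFO2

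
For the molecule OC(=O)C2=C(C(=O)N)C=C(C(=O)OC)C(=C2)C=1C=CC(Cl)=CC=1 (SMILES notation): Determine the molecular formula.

C16H12ClNO5

Walk through each heavy atom and fill implicit hydrogens from standard valence (C 4, N 3, O 2, S 2, halogen 1):
  atom 1: O, bond orders sum to 1 (valence 2) → 1 H
  atom 2: C, bond orders sum to 4 (valence 4) → 0 H
  atom 3: O, bond orders sum to 2 (valence 2) → 0 H
  atom 4: C, bond orders sum to 4 (valence 4) → 0 H
  atom 5: C, bond orders sum to 4 (valence 4) → 0 H
  atom 6: C, bond orders sum to 4 (valence 4) → 0 H
  atom 7: O, bond orders sum to 2 (valence 2) → 0 H
  atom 8: N, bond orders sum to 1 (valence 3) → 2 H
  atom 9: C, bond orders sum to 3 (valence 4) → 1 H
  atom 10: C, bond orders sum to 4 (valence 4) → 0 H
  atom 11: C, bond orders sum to 4 (valence 4) → 0 H
  atom 12: O, bond orders sum to 2 (valence 2) → 0 H
  atom 13: O, bond orders sum to 2 (valence 2) → 0 H
  atom 14: C, bond orders sum to 1 (valence 4) → 3 H
  atom 15: C, bond orders sum to 4 (valence 4) → 0 H
  atom 16: C, bond orders sum to 3 (valence 4) → 1 H
  atom 17: C, bond orders sum to 4 (valence 4) → 0 H
  atom 18: C, bond orders sum to 3 (valence 4) → 1 H
  atom 19: C, bond orders sum to 3 (valence 4) → 1 H
  atom 20: C, bond orders sum to 4 (valence 4) → 0 H
  atom 21: Cl (halogen, monovalent) → 0 H
  atom 22: C, bond orders sum to 3 (valence 4) → 1 H
  atom 23: C, bond orders sum to 3 (valence 4) → 1 H
Totals → C:16, H:12, Cl:1, N:1, O:5.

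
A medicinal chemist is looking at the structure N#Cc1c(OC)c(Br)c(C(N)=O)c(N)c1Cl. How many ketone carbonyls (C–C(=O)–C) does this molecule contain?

Scan the SMILES for the ketone motif — none present.
Groups that are present: 1 amide, 1 ether, 1 nitrile, 1 primary amine.

0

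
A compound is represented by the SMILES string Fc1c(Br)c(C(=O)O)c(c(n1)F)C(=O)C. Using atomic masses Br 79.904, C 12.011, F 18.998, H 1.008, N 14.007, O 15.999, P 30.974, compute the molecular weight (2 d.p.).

First, the molecular formula is C8H4BrF2NO3 (counting implicit H from valence).
  Br: 1 × 79.904 = 79.904
  C: 8 × 12.011 = 96.088
  F: 2 × 18.998 = 37.996
  H: 4 × 1.008 = 4.032
  N: 1 × 14.007 = 14.007
  O: 3 × 15.999 = 47.997
Sum: 1×79.904 + 8×12.011 + 2×18.998 + 4×1.008 + 1×14.007 + 3×15.999 = 280.024 → 280.02 g/mol.

280.02 g/mol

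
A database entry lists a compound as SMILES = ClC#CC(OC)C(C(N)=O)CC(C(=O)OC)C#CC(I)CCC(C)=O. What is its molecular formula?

C17H21ClINO5

Walk through each heavy atom and fill implicit hydrogens from standard valence (C 4, N 3, O 2, S 2, halogen 1):
  atom 1: Cl (halogen, monovalent) → 0 H
  atom 2: C, bond orders sum to 4 (valence 4) → 0 H
  atom 3: C, bond orders sum to 4 (valence 4) → 0 H
  atom 4: C, bond orders sum to 3 (valence 4) → 1 H
  atom 5: O, bond orders sum to 2 (valence 2) → 0 H
  atom 6: C, bond orders sum to 1 (valence 4) → 3 H
  atom 7: C, bond orders sum to 3 (valence 4) → 1 H
  atom 8: C, bond orders sum to 4 (valence 4) → 0 H
  atom 9: N, bond orders sum to 1 (valence 3) → 2 H
  atom 10: O, bond orders sum to 2 (valence 2) → 0 H
  atom 11: C, bond orders sum to 2 (valence 4) → 2 H
  atom 12: C, bond orders sum to 3 (valence 4) → 1 H
  atom 13: C, bond orders sum to 4 (valence 4) → 0 H
  atom 14: O, bond orders sum to 2 (valence 2) → 0 H
  atom 15: O, bond orders sum to 2 (valence 2) → 0 H
  atom 16: C, bond orders sum to 1 (valence 4) → 3 H
  atom 17: C, bond orders sum to 4 (valence 4) → 0 H
  atom 18: C, bond orders sum to 4 (valence 4) → 0 H
  atom 19: C, bond orders sum to 3 (valence 4) → 1 H
  atom 20: I (halogen, monovalent) → 0 H
  atom 21: C, bond orders sum to 2 (valence 4) → 2 H
  atom 22: C, bond orders sum to 2 (valence 4) → 2 H
  atom 23: C, bond orders sum to 4 (valence 4) → 0 H
  atom 24: C, bond orders sum to 1 (valence 4) → 3 H
  atom 25: O, bond orders sum to 2 (valence 2) → 0 H
Totals → C:17, H:21, Cl:1, I:1, N:1, O:5.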